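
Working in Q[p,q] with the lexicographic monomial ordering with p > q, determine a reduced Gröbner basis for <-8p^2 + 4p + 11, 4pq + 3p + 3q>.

G = {p - 7/9q - 11/6, q^2 + 57/14q + 99/56}

f_1 = -8p^2 + 4p + 11, LT = p^2.
f_2 = 4pq + 3p + 3q, LT = pq.

S(f_1,f_2): lcm = p^2q. S = -3/4p^2 - 5/4pq - 11/8q.
  leading term p^2: subtract (3/32)·f_1 from -3/4p^2 - 5/4pq - 11/8q → -5/4pq - 3/8p - 11/8q - 33/32
  leading term pq: subtract (-5/16)·f_2 from -5/4pq - 3/8p - 11/8q - 33/32 → 9/16p - 7/16q - 33/32
  leading term p: no divisor's leading term divides it; move 9/16p to the remainder.
  leading term q: no divisor's leading term divides it; move -7/16q to the remainder.
  leading term 1: no divisor's leading term divides it; move -33/32 to the remainder.
  remainder 9/16p - 7/16q - 33/32 ≠ 0; add g_3 = 9/16p - 7/16q - 33/32 to the basis.

S(f_2,g_3): lcm = pq. S = 3/4p + 7/9q^2 + 31/12q.
  leading term p: subtract (4/3)·g_3 from 3/4p + 7/9q^2 + 31/12q → 7/9q^2 + 19/6q + 11/8
  leading term q^2: no divisor's leading term divides it; move 7/9q^2 to the remainder.
  leading term q: no divisor's leading term divides it; move 19/6q to the remainder.
  leading term 1: no divisor's leading term divides it; move 11/8 to the remainder.
  remainder 7/9q^2 + 19/6q + 11/8 ≠ 0; add g_4 = 7/9q^2 + 19/6q + 11/8 to the basis.

The other S-polynomials (S(f_1,g_3), S(f_1,g_4), S(f_2,g_4), S(g_3,g_4)) all reduce to 0 modulo the current basis, so we have a Gröbner basis.
Inter-reduce: drop elements whose leading term is divisible by another's, tail-reduce, and make monic.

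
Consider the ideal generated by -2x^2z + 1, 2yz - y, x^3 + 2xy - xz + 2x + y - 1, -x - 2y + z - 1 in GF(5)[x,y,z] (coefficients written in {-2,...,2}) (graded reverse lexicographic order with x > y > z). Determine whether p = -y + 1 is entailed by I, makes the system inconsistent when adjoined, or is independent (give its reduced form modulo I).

First compute the reduced Gröbner basis of I by Buchberger's algorithm.
f_1 = -2x^2z + 1, LT = x^2z.
f_2 = 2yz - y, LT = yz.
f_3 = x^3 + 2xy - xz + 2x + y - 1, LT = x^3.
f_4 = -x - 2y + z - 1, LT = x.

S(f_1,f_2): lcm = x^2yz. S = -2x^2y + 2y.
  reduce S modulo (f_1, f_2, f_3, f_4):
  remainder 2y^3 + y^2 - y ≠ 0; add h_5 = 2y^3 + y^2 - y to the basis.

S(f_1,f_3): lcm = x^3z. S = -2xyz + xz^2 - 2xz - yz + 2x + z.
  reduce S modulo (f_1, f_2, f_3, f_4, h_5):
  remainder z^3 + 2y^2 + 2z^2 - 2 ≠ 0; add h_6 = z^3 + 2y^2 + 2z^2 - 2 to the basis.

S(f_1,f_4): lcm = x^2z. S = -2xyz + xz^2 - xz + 2.
  reduce S modulo (f_1, f_2, f_3, f_4, h_5, h_6):
  remainder z^2 + y + z - 1 ≠ 0; add h_7 = z^2 + y + z - 1 to the basis.

S(f_3,f_4): lcm = x^3. S = -2x^2y + x^2z - x^2 + 2xy - xz + 2x + y - 1.
  reduce S modulo (f_1, f_2, f_3, f_4, h_5, h_6, h_7):
  remainder 2y^2 + 2z + 2 ≠ 0; add h_8 = 2y^2 + 2z + 2 to the basis.

S(f_2,h_6): lcm = yz^3. S = -2y^3 + 2y.
  reduce S modulo (f_1, f_2, f_3, f_4, h_5, h_6, h_7, h_8):
  remainder y - z - 1 ≠ 0; add h_9 = y - z - 1 to the basis.

S(h_6,h_7): lcm = z^3. S = 2y^2 - yz + z^2 + z - 2.
  reduce S modulo (f_1, f_2, f_3, f_4, h_5, h_6, h_7, h_8, h_9):
  remainder -z - 2 ≠ 0; add h_10 = -z - 2 to the basis.

The other S-polynomials (S(f_2,f_3), S(f_2,f_4), S(f_1,h_5), S(f_2,h_5), S(f_3,h_5), S(f_4,h_5), S(f_1,h_6), S(f_3,h_6), S(f_4,h_6), S(h_5,h_6), S(f_1,h_7), S(f_2,h_7), S(f_3,h_7), S(f_4,h_7), S(h_5,h_7), S(f_1,h_8), S(f_2,h_8), S(f_3,h_8), S(f_4,h_8), S(h_5,h_8), S(h_6,h_8), S(h_7,h_8), S(f_1,h_9), S(f_2,h_9), S(f_3,h_9), S(f_4,h_9), S(h_5,h_9), S(h_6,h_9), S(h_7,h_9), S(h_8,h_9), S(f_1,h_10), S(f_2,h_10), S(f_3,h_10), S(f_4,h_10), S(h_5,h_10), S(h_6,h_10), S(h_7,h_10), S(h_8,h_10), S(h_9,h_10)) all reduce to 0 modulo the current basis, so we have a Gröbner basis.
Inter-reduce: drop elements whose leading term is divisible by another's, tail-reduce, and make monic.
Reduced Gröbner basis: {x + 1, y + 1, z + 2}.
Label its elements g_1 = x + 1, g_2 = y + 1, g_3 = z + 2.

Reduce p = -y + 1 modulo G:
  leading term y: subtract (-1)·g_2 from -y + 1 → 2
  leading term 1: no divisor's leading term divides it; move 2 to the remainder.
  normal form = 2.
The normal form is nonzero, so p ∉ I. Since p minus its normal form lies in I, I + (p) = I + (r) where r = 2; decide whether this ideal is the whole ring.
Here r = 2 is a nonzero constant, hence a unit: 1 ∈ I + (p), the Gröbner basis of I + (p) is {1}, and the enlarged system has no common solution — adjoining p is inconsistent.

Adjoining -y + 1 makes the ideal the whole ring: the system is inconsistent.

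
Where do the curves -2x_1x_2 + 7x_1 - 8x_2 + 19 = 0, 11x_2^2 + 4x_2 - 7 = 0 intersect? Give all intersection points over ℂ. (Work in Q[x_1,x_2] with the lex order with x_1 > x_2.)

{(-3, -1), (-17/7, 7/11)}

Compute a lex Gröbner basis by Buchberger's algorithm.
f_1 = -2x_1x_2 + 7x_1 - 8x_2 + 19, LT = x_1x_2.
f_2 = 11x_2^2 + 4x_2 - 7, LT = x_2^2.

S(f_1,f_2): lcm = x_1x_2^2. S = -85/22x_1x_2 + 7/11x_1 + 4x_2^2 - 19/2x_2.
  reduce S modulo (f_1, f_2):
  remainder -567/44x_1 + 9/2x_2 - 1503/44 ≠ 0; add h_3 = -567/44x_1 + 9/2x_2 - 1503/44 to the basis.

The other S-polynomials (S(f_1,h_3), S(f_2,h_3)) all reduce to 0 modulo the current basis, so we have a Gröbner basis.
Inter-reduce: drop elements whose leading term is divisible by another's, tail-reduce, and make monic.
Reduced Gröbner basis: {x_1 - 22/63x_2 + 167/63, x_2^2 + 4/11x_2 - 7/11}.

From the last basis element, x_2^2 + 4/11x_2 - 7/11 = 0, so x_2 takes values in {-1, 7/11}. Each choice, substituted upward through the basis, yields the corresponding point(s) of the solution set.
  x_2 = -1: the earlier basis element becomes x_1 + 3 = 0, giving x_1 = -3 — point (-3, -1).
  x_2 = 7/11: the earlier basis element becomes x_1 + 17/7 = 0, giving x_1 = -17/7 — point (-17/7, 7/11).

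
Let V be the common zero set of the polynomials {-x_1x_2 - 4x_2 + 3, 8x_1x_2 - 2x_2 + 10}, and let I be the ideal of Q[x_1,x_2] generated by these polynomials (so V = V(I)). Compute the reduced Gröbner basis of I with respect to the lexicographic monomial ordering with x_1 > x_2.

f_1 = -x_1x_2 - 4x_2 + 3, LT = x_1x_2.
f_2 = 8x_1x_2 - 2x_2 + 10, LT = x_1x_2.

S(f_1,f_2): lcm = x_1x_2. S = 17/4x_2 - 17/4.
  reduce S modulo (f_1, f_2):
  remainder 17/4x_2 - 17/4 ≠ 0; add g_3 = 17/4x_2 - 17/4 to the basis.

S(f_1,g_3): lcm = x_1x_2. S = x_1 + 4x_2 - 3.
  reduce S modulo (f_1, f_2, g_3):
  remainder x_1 + 1 ≠ 0; add g_4 = x_1 + 1 to the basis.

The other S-polynomials (S(f_2,g_3), S(f_1,g_4), S(f_2,g_4), S(g_3,g_4)) all reduce to 0 modulo the current basis, so we have a Gröbner basis.
Inter-reduce: drop elements whose leading term is divisible by another's, tail-reduce, and make monic.

G = {x_1 + 1, x_2 - 1}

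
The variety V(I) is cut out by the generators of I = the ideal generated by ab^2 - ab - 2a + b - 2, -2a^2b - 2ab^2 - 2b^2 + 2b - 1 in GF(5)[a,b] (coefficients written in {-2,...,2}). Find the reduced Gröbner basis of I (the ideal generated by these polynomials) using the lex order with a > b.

f_1 = ab^2 - ab - 2a + b - 2, LT = ab^2.
f_2 = -2a^2b - 2ab^2 - 2b^2 + 2b - 1, LT = a^2b.

S(f_1,f_2): lcm = a^2b^2. S = -a^2b - 2a^2 - ab^3 + ab - 2a - b^3 + b^2 + 2b.
  reduce S modulo (f_1, f_2):
  remainder -2a^2 - ab - 2a - b^3 - 2b^2 - b - 2 ≠ 0; add g_3 = -2a^2 - ab - 2a - b^3 - 2b^2 - b - 2 to the basis.

S(f_1,g_3): lcm = a^2b^2. S = -a^2b - 2a^2 + 2ab^3 - ab^2 + ab - 2a + 2b^5 - b^4 + 2b^3 - b^2.
  reduce S modulo (f_1, f_2, g_3):
  remainder -2ab - a + 2b^5 - b^4 - 2b^3 + 2b - 1 ≠ 0; add g_4 = -2ab - a + 2b^5 - b^4 - 2b^3 + 2b - 1 to the basis.

S(f_2,g_3): lcm = a^2b. S = -2ab^2 - ab + 2b^4 - b^3 - 2b^2 - 2b - 2.
  reduce S modulo (f_1, f_2, g_3, g_4):
  remainder 2b^5 + b^4 + 2b^3 - 2b^2 + 2b - 2 ≠ 0; add g_5 = 2b^5 + b^4 + 2b^3 - 2b^2 + 2b - 2 to the basis.

The other S-polynomials (S(f_1,g_4), S(f_2,g_4), S(g_3,g_4), S(f_1,g_5), S(f_2,g_5), S(g_3,g_5), S(g_4,g_5)) all reduce to 0 modulo the current basis, so we have a Gröbner basis.
Inter-reduce: drop elements whose leading term is divisible by another's, tail-reduce, and make monic.

G = {a^2 + 2a + 2b^4 + 2b^3 - b^2 - 2b, ab - 2a + b^4 + 2b^3 - b^2 + 2, b^5 - 2b^4 + b^3 - b^2 + b - 1}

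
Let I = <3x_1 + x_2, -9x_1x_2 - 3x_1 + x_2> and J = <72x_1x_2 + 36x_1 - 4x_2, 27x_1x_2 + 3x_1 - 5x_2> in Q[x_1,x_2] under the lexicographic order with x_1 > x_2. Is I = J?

Yes, the ideals are equal.

For a fixed monomial order, each ideal has a unique reduced Gröbner basis; comparing bases decides equality.
Buchberger on the first generating set:
f_1 = 3x_1 + x_2, LT = x_1.
f_2 = -9x_1x_2 - 3x_1 + x_2, LT = x_1x_2.

S(f_1,f_2): lcm = x_1x_2. S = -1/3x_1 + 1/3x_2^2 + 1/9x_2.
  leading term x_1: subtract (-1/9)·f_1 from -1/3x_1 + 1/3x_2^2 + 1/9x_2 → 1/3x_2^2 + 2/9x_2
  leading term x_2^2: no divisor's leading term divides it; move 1/3x_2^2 to the remainder.
  leading term x_2: no divisor's leading term divides it; move 2/9x_2 to the remainder.
  remainder 1/3x_2^2 + 2/9x_2 ≠ 0; add g_3 = 1/3x_2^2 + 2/9x_2 to the basis.

The other S-polynomials (S(f_1,g_3), S(f_2,g_3)) all reduce to 0 modulo the current basis, so we have a Gröbner basis.
Inter-reduce: drop elements whose leading term is divisible by another's, tail-reduce, and make monic.
Reduced Gröbner basis: {x_1 + 1/3x_2, x_2^2 + 2/3x_2}.

Buchberger on the second generating set:
h_1 = 72x_1x_2 + 36x_1 - 4x_2, LT = x_1x_2.
h_2 = 27x_1x_2 + 3x_1 - 5x_2, LT = x_1x_2.

S(h_1,h_2): lcm = x_1x_2. S = 7/18x_1 + 7/54x_2.
  leading term x_1: no divisor's leading term divides it; move 7/18x_1 to the remainder.
  leading term x_2: no divisor's leading term divides it; move 7/54x_2 to the remainder.
  remainder 7/18x_1 + 7/54x_2 ≠ 0; add k_3 = 7/18x_1 + 7/54x_2 to the basis.

S(h_1,k_3): lcm = x_1x_2. S = 1/2x_1 - 1/3x_2^2 - 1/18x_2.
  leading term x_1: subtract (9/7)·k_3 from 1/2x_1 - 1/3x_2^2 - 1/18x_2 → -1/3x_2^2 - 2/9x_2
  leading term x_2^2: no divisor's leading term divides it; move -1/3x_2^2 to the remainder.
  leading term x_2: no divisor's leading term divides it; move -2/9x_2 to the remainder.
  remainder -1/3x_2^2 - 2/9x_2 ≠ 0; add k_4 = -1/3x_2^2 - 2/9x_2 to the basis.

The other S-polynomials (S(h_2,k_3), S(h_1,k_4), S(h_2,k_4), S(k_3,k_4)) all reduce to 0 modulo the current basis, so we have a Gröbner basis.
Inter-reduce: drop elements whose leading term is divisible by another's, tail-reduce, and make monic.
Reduced Gröbner basis: {x_1 + 1/3x_2, x_2^2 + 2/3x_2}.

These coincide, so the ideals are equal.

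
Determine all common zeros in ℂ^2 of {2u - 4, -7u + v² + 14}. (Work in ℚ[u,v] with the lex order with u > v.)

{(2, 0)}

Compute a lex Gröbner basis by Buchberger's algorithm.
f_1 = 2u - 4, LT = u.
f_2 = -7u + v² + 14, LT = u.

S(f_1,f_2): lcm = u. S = 1/7v².
  leading term v²: no divisor's leading term divides it; move 1/7v² to the remainder.
  remainder 1/7v² ≠ 0; add h_3 = 1/7v² to the basis.

The other S-polynomials (S(f_1,h_3), S(f_2,h_3)) all reduce to 0 modulo the current basis, so we have a Gröbner basis.
Inter-reduce: drop elements whose leading term is divisible by another's, tail-reduce, and make monic.
Reduced Gröbner basis: {u - 2, v²}.

The lex basis is triangular: the last element involves only v. Solving v² = 0 gives v ∈ {0}; substituting each value into the earlier elements determines the remaining variables.
  v = 0: the earlier basis element becomes u - 2 = 0, giving u = 2 — point (2, 0).
Each listed point satisfies every original equation (direct substitution).
This is the nonlinear analogue of row-reducing a linear system.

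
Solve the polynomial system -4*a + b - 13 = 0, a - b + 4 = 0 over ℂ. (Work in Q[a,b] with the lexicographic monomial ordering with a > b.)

Compute a lex Gröbner basis by Buchberger's algorithm.
f_1 = -4*a + b - 13, LT = a.
f_2 = a - b + 4, LT = a.

S(f_1,f_2): lcm = a. S = 3/4*b - 3/4.
  leading term b: no divisor's leading term divides it; move 3/4*b to the remainder.
  leading term 1: no divisor's leading term divides it; move -3/4 to the remainder.
  remainder 3/4*b - 3/4 ≠ 0; add h_3 = 3/4*b - 3/4 to the basis.

The other S-polynomials (S(f_1,h_3), S(f_2,h_3)) all reduce to 0 modulo the current basis, so we have a Gröbner basis.
Inter-reduce: drop elements whose leading term is divisible by another's, tail-reduce, and make monic.
Reduced Gröbner basis: {a + 3, b - 1}.

Since the basis is lex-ordered, b - 1 is univariate in b. Its roots are {1}. Back-substituting each root into the other basis elements fixes the other coordinates.
  b = 1: the earlier basis element becomes a + 3 = 0, giving a = -3 — point (-3, 1).

{(-3, 1)}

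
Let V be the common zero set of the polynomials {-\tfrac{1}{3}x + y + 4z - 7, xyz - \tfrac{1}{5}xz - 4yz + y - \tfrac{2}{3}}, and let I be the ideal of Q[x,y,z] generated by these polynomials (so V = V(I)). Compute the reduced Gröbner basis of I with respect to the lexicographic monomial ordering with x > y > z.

G = {x - 3y - 12z + 21, y^{2}z + 4yz^{2} - \tfrac{128}{15}yz + \tfrac{1}{3}y - \tfrac{4}{5}z^{2} + \tfrac{7}{5}z - \tfrac{2}{9}}

f_1 = -\tfrac{1}{3}x + y + 4z - 7, LT = x.
f_2 = xyz - \tfrac{1}{5}xz - 4yz + y - \tfrac{2}{3}, LT = xyz.

S(f_1,f_2): lcm = xyz. S = \tfrac{1}{5}xz - 3y^{2}z - 12yz^{2} + 25yz - y + \tfrac{2}{3}.
  reduce S modulo (f_1, f_2):
  remainder -3y^{2}z - 12yz^{2} + \tfrac{128}{5}yz - y + \tfrac{12}{5}z^{2} - \tfrac{21}{5}z + \tfrac{2}{3} ≠ 0; add g_3 = -3y^{2}z - 12yz^{2} + \tfrac{128}{5}yz - y + \tfrac{12}{5}z^{2} - \tfrac{21}{5}z + \tfrac{2}{3} to the basis.

The other S-polynomials (S(f_1,g_3), S(f_2,g_3)) all reduce to 0 modulo the current basis, so we have a Gröbner basis.
Inter-reduce: drop elements whose leading term is divisible by another's, tail-reduce, and make monic.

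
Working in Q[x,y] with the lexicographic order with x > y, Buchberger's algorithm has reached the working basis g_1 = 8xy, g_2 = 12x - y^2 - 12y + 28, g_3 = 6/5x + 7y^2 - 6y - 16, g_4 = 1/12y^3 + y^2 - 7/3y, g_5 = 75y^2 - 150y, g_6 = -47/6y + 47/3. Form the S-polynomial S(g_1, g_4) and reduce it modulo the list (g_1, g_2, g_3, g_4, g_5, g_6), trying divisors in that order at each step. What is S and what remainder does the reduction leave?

lcm(LM(g_1), LM(g_4)) = xy^3.
S = (lcm/LT(g_1))·g_1 − (lcm/LT(g_4))·g_4 = -12xy^2 + 28xy.
Reduce S modulo (g_1, g_2, g_3, g_4, g_5, g_6) in that order:
  leading term xy^2: subtract (-3/2y)·g_1 from -12xy^2 + 28xy → 28xy
  leading term xy: subtract (7/2)·g_1 from 28xy → 0
The remainder is 0, so this S-polynomial contributes no new basis element.

S(g_1, g_4) = -12xy^2 + 28xy; remainder on division = 0.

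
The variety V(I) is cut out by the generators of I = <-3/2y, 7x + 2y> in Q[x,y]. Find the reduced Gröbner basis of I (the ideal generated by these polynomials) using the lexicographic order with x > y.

f_1 = -3/2y, LT = y.
f_2 = 7x + 2y, LT = x.

The S-polynomials (S(f_1,f_2)) all reduce to 0 modulo the current basis, so we have a Gröbner basis.

G = {x, y}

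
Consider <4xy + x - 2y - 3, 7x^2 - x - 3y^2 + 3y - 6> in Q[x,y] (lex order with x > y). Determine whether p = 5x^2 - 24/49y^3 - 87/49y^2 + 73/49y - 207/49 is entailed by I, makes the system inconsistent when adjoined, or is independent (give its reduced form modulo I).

First compute the reduced Gröbner basis of I by Buchberger's algorithm.
f_1 = 4xy + x - 2y - 3, LT = xy.
f_2 = 7x^2 - x - 3y^2 + 3y - 6, LT = x^2.

S(f_1,f_2): lcm = x^2y. S = 1/4x^2 - 5/14xy - 3/4x + 3/7y^3 - 3/7y^2 + 6/7y.
  leading term x^2: subtract (1/28)·f_2 from 1/4x^2 - 5/14xy - 3/4x + 3/7y^3 - 3/7y^2 + 6/7y → -5/14xy - 5/7x + 3/7y^3 - 9/28y^2 + 3/4y + 3/14
  leading term xy: subtract (-5/56)·f_1 from -5/14xy - 5/7x + 3/7y^3 - 9/28y^2 + 3/4y + 3/14 → -5/8x + 3/7y^3 - 9/28y^2 + 4/7y - 3/56
  leading term x: no divisor's leading term divides it; move -5/8x to the remainder.
  leading term y^3: no divisor's leading term divides it; move 3/7y^3 to the remainder.
  leading term y^2: no divisor's leading term divides it; move -9/28y^2 to the remainder.
  leading term y: no divisor's leading term divides it; move 4/7y to the remainder.
  leading term 1: no divisor's leading term divides it; move -3/56 to the remainder.
  remainder -5/8x + 3/7y^3 - 9/28y^2 + 4/7y - 3/56 ≠ 0; add h_3 = -5/8x + 3/7y^3 - 9/28y^2 + 4/7y - 3/56 to the basis.

S(f_1,h_3): lcm = xy. S = 1/4x + 24/35y^4 - 18/35y^3 + 32/35y^2 - 41/70y - 3/4.
  leading term x: subtract (-2/5)·h_3 from 1/4x + 24/35y^4 - 18/35y^3 + 32/35y^2 - 41/70y - 3/4 → 24/35y^4 - 12/35y^3 + 11/14y^2 - 5/14y - 27/35
  leading term y^4: no divisor's leading term divides it; move 24/35y^4 to the remainder.
  leading term y^3: no divisor's leading term divides it; move -12/35y^3 to the remainder.
  leading term y^2: no divisor's leading term divides it; move 11/14y^2 to the remainder.
  leading term y: no divisor's leading term divides it; move -5/14y to the remainder.
  leading term 1: no divisor's leading term divides it; move -27/35 to the remainder.
  remainder 24/35y^4 - 12/35y^3 + 11/14y^2 - 5/14y - 27/35 ≠ 0; add h_4 = 24/35y^4 - 12/35y^3 + 11/14y^2 - 5/14y - 27/35 to the basis.

The other S-polynomials (S(f_2,h_3), S(f_1,h_4), S(f_2,h_4), S(h_3,h_4)) all reduce to 0 modulo the current basis, so we have a Gröbner basis.
Inter-reduce: drop elements whose leading term is divisible by another's, tail-reduce, and make monic.
Reduced Gröbner basis: {x - 24/35y^3 + 18/35y^2 - 32/35y + 3/35, y^4 - 1/2y^3 + 55/48y^2 - 25/48y - 9/8}.
Label its elements g_1 = x - 24/35y^3 + 18/35y^2 - 32/35y + 3/35, g_2 = y^4 - 1/2y^3 + 55/48y^2 - 25/48y - 9/8.

Reduce p = 5x^2 - 24/49y^3 - 87/49y^2 + 73/49y - 207/49 modulo G:
  leading term x^2: subtract (5x)·g_1 from 5x^2 - 24/49y^3 - 87/49y^2 + 73/49y - 207/49 → 24/7xy^3 - 18/7xy^2 + 32/7xy - 3/7x - 24/49y^3 - 87/49y^2 + 73/49y - 207/49
  leading term xy^3: subtract (24/7y^3)·g_1 from 24/7xy^3 - 18/7xy^2 + 32/7xy - 3/7x - 24/49y^3 - 87/49y^2 + 73/49y - 207/49 → -18/7xy^2 + 32/7xy - 3/7x + 576/245y^6 - 432/245y^5 + 768/245y^4 - 192/245y^3 - 87/49y^2 + 73/49y - 207/49
  leading term xy^2: subtract (-18/7y^2)·g_1 from -18/7xy^2 + 32/7xy - 3/7x + 576/245y^6 - 432/245y^5 + 768/245y^4 - 192/245y^3 - 87/49y^2 + 73/49y - 207/49 → 32/7xy - 3/7x + 576/245y^6 - 864/245y^5 + 156/35y^4 - 768/245y^3 - 381/245y^2 + 73/49y - 207/49
  leading term xy: subtract (32/7y)·g_1 from 32/7xy - 3/7x + 576/245y^6 - 864/245y^5 + 156/35y^4 - 768/245y^3 - 381/245y^2 + 73/49y - 207/49 → -3/7x + 576/245y^6 - 864/245y^5 + 372/49y^4 - 192/35y^3 + 643/245y^2 + 269/245y - 207/49
  leading term x: subtract (-3/7)·g_1 from -3/7x + 576/245y^6 - 864/245y^5 + 372/49y^4 - 192/35y^3 + 643/245y^2 + 269/245y - 207/49 → 576/245y^6 - 864/245y^5 + 372/49y^4 - 1416/245y^3 + 697/245y^2 + 173/245y - 1026/245
  leading term y^6: subtract (576/245y^2)·g_2 from 576/245y^6 - 864/245y^5 + 372/49y^4 - 1416/245y^3 + 697/245y^2 + 173/245y - 1026/245 → -576/245y^5 + 240/49y^4 - 1116/245y^3 + 269/49y^2 + 173/245y - 1026/245
  leading term y^5: subtract (-576/245y)·g_2 from -576/245y^5 + 240/49y^4 - 1116/245y^3 + 269/49y^2 + 173/245y - 1026/245 → 912/245y^4 - 456/245y^3 + 209/49y^2 - 95/49y - 1026/245
  leading term y^4: subtract (912/245)·g_2 from 912/245y^4 - 456/245y^3 + 209/49y^2 - 95/49y - 1026/245 → 0
  normal form = 0.
Since the normal form is 0, p ∈ I.

The remainder on division by a Gröbner basis is unique — it is the normal form.

5x^2 - 24/49y^3 - 87/49y^2 + 73/49y - 207/49 lies in I (it reduces to 0).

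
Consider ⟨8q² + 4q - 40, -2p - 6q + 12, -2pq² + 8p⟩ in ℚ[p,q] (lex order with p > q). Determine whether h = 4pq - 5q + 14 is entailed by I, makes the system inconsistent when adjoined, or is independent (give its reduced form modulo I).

Adjoining 4pq - 5q + 14 makes the ideal the whole ring: the system is inconsistent.

First compute the reduced Gröbner basis of I by Buchberger's algorithm.
f_1 = 8q² + 4q - 40, LT = q².
f_2 = -2p - 6q + 12, LT = p.
f_3 = -2pq² + 8p, LT = pq².

S(f_1,f_3): lcm = pq². S = ½pq - p.
  reduce S modulo (f_1, f_2, f_3):
  remainder 27/4q - 27/2 ≠ 0; add k_4 = 27/4q - 27/2 to the basis.

The other S-polynomials (S(f_1,f_2), S(f_2,f_3), S(f_1,k_4), S(f_2,k_4), S(f_3,k_4)) all reduce to 0 modulo the current basis, so we have a Gröbner basis.
Inter-reduce: drop elements whose leading term is divisible by another's, tail-reduce, and make monic.
Reduced Gröbner basis: {p, q - 2}.
Label its elements g_1 = p, g_2 = q - 2.

Reduce h = 4pq - 5q + 14 modulo G:
  leading term pq: subtract (4q)·g_1 from 4pq - 5q + 14 → -5q + 14
  leading term q: subtract (-5)·g_2 from -5q + 14 → 4
  leading term 1: no divisor's leading term divides it; move 4 to the remainder.
  normal form = 4.
The normal form is nonzero, so h ∉ I. Since h minus its normal form lies in I, I + (h) = I + (r) where r = 4; decide whether this ideal is the whole ring.
Here r = 4 is a nonzero constant, hence a unit: 1 ∈ I + (h), the Gröbner basis of I + (h) is {1}, and the enlarged system has no common solution — adjoining h is inconsistent.

Ideal membership is decidable via reduction modulo a Gröbner basis.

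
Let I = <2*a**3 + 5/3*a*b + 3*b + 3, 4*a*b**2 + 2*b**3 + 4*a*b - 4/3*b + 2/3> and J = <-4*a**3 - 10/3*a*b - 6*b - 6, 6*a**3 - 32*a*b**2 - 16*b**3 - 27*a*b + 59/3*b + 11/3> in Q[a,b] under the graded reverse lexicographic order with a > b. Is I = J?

Yes, the ideals are equal.

Since reduced Gröbner bases are canonical representatives of ideals under a given ordering, it suffices to compute and compare them.
Buchberger on the first generating set:
f_1 = 2*a**3 + 5/3*a*b + 3*b + 3, LT = a**3.
f_2 = 4*a*b**2 + 2*b**3 + 4*a*b - 4/3*b + 2/3, LT = a*b**2.

S(f_1,f_2): lcm = a**3*b**2. S = -1/2*a**2*b**3 - a**3*b + 5/6*a*b**3 + 1/3*a**2*b + 3/2*b**3 - 1/6*a**2 + 3/2*b**2.
  leading term a**2*b**3: subtract (-1/8*a*b)·f_2 from -1/2*a**2*b**3 - a**3*b + 5/6*a*b**3 + 1/3*a**2*b + 3/2*b**3 - 1/6*a**2 + 3/2*b**2 → 1/4*a*b**4 - a**3*b + 1/2*a**2*b**2 + 5/6*a*b**3 + 1/3*a**2*b - 1/6*a*b**2 + 3/2*b**3 - 1/6*a**2 + 1/12*a*b + 3/2*b**2
  leading term a*b**4: subtract (1/16*b**2)·f_2 from 1/4*a*b**4 - a**3*b + 1/2*a**2*b**2 + 5/6*a*b**3 + 1/3*a**2*b - 1/6*a*b**2 + 3/2*b**3 - 1/6*a**2 + 1/12*a*b + 3/2*b**2 → -1/8*b**5 - a**3*b + 1/2*a**2*b**2 + 7/12*a*b**3 + 1/3*a**2*b - 1/6*a*b**2 + 19/12*b**3 - 1/6*a**2 + 1/12*a*b + 35/24*b**2
  leading term b**5: no divisor's leading term divides it; move -1/8*b**5 to the remainder.
  leading term a**3*b: subtract (-1/2*b)·f_1 from -a**3*b + 1/2*a**2*b**2 + 7/12*a*b**3 + 1/3*a**2*b - 1/6*a*b**2 + 19/12*b**3 - 1/6*a**2 + 1/12*a*b + 35/24*b**2 → 1/2*a**2*b**2 + 7/12*a*b**3 + 1/3*a**2*b + 2/3*a*b**2 + 19/12*b**3 - 1/6*a**2 + 1/12*a*b + 71/24*b**2 + 3/2*b
  leading term a**2*b**2: subtract (1/8*a)·f_2 from 1/2*a**2*b**2 + 7/12*a*b**3 + 1/3*a**2*b + 2/3*a*b**2 + 19/12*b**3 - 1/6*a**2 + 1/12*a*b + 71/24*b**2 + 3/2*b → 1/3*a*b**3 - 1/6*a**2*b + 2/3*a*b**2 + 19/12*b**3 - 1/6*a**2 + 1/4*a*b + 71/24*b**2 - 1/12*a + 3/2*b
  leading term a*b**3: subtract (1/12*b)·f_2 from 1/3*a*b**3 - 1/6*a**2*b + 2/3*a*b**2 + 19/12*b**3 - 1/6*a**2 + 1/4*a*b + 71/24*b**2 - 1/12*a + 3/2*b → -1/6*b**4 - 1/6*a**2*b + 1/3*a*b**2 + 19/12*b**3 - 1/6*a**2 + 1/4*a*b + 221/72*b**2 - 1/12*a + 13/9*b
  leading term b**4: no divisor's leading term divides it; move -1/6*b**4 to the remainder.
  leading term a**2*b: no divisor's leading term divides it; move -1/6*a**2*b to the remainder.
  leading term a*b**2: subtract (1/12)·f_2 from 1/3*a*b**2 + 19/12*b**3 - 1/6*a**2 + 1/4*a*b + 221/72*b**2 - 1/12*a + 13/9*b → 17/12*b**3 - 1/6*a**2 - 1/12*a*b + 221/72*b**2 - 1/12*a + 14/9*b - 1/18
  leading term b**3: no divisor's leading term divides it; move 17/12*b**3 to the remainder.
  leading term a**2: no divisor's leading term divides it; move -1/6*a**2 to the remainder.
  leading term a*b: no divisor's leading term divides it; move -1/12*a*b to the remainder.
  leading term b**2: no divisor's leading term divides it; move 221/72*b**2 to the remainder.
  leading term a: no divisor's leading term divides it; move -1/12*a to the remainder.
  leading term b: no divisor's leading term divides it; move 14/9*b to the remainder.
  leading term 1: no divisor's leading term divides it; move -1/18 to the remainder.
  remainder -1/8*b**5 - 1/6*b**4 - 1/6*a**2*b + 17/12*b**3 - 1/6*a**2 - 1/12*a*b + 221/72*b**2 - 1/12*a + 14/9*b - 1/18 ≠ 0; add g_3 = -1/8*b**5 - 1/6*b**4 - 1/6*a**2*b + 17/12*b**3 - 1/6*a**2 - 1/12*a*b + 221/72*b**2 - 1/12*a + 14/9*b - 1/18 to the basis.

The other S-polynomials (S(f_1,g_3), S(f_2,g_3)) all reduce to 0 modulo the current basis, so we have a Gröbner basis.
Inter-reduce: drop elements whose leading term is divisible by another's, tail-reduce, and make monic.
Reduced Gröbner basis: {b**5 + 4/3*b**4 + 4/3*a**2*b - 34/3*b**3 + 4/3*a**2 + 2/3*a*b - 221/9*b**2 + 2/3*a - 112/9*b + 4/9, a**3 + 5/6*a*b + 3/2*b + 3/2, a*b**2 + 1/2*b**3 + a*b - 1/3*b + 1/6}.

Buchberger on the second generating set:
h_1 = -4*a**3 - 10/3*a*b - 6*b - 6, LT = a**3.
h_2 = 6*a**3 - 32*a*b**2 - 16*b**3 - 27*a*b + 59/3*b + 11/3, LT = a**3.

S(h_1,h_2): lcm = a**3. S = 16/3*a*b**2 + 8/3*b**3 + 16/3*a*b - 16/9*b + 8/9.
  leading term a*b**2: no divisor's leading term divides it; move 16/3*a*b**2 to the remainder.
  leading term b**3: no divisor's leading term divides it; move 8/3*b**3 to the remainder.
  leading term a*b: no divisor's leading term divides it; move 16/3*a*b to the remainder.
  leading term b: no divisor's leading term divides it; move -16/9*b to the remainder.
  leading term 1: no divisor's leading term divides it; move 8/9 to the remainder.
  remainder 16/3*a*b**2 + 8/3*b**3 + 16/3*a*b - 16/9*b + 8/9 ≠ 0; add k_3 = 16/3*a*b**2 + 8/3*b**3 + 16/3*a*b - 16/9*b + 8/9 to the basis.

S(h_1,k_3): lcm = a**3*b**2. S = -1/2*a**2*b**3 - a**3*b + 5/6*a*b**3 + 1/3*a**2*b + 3/2*b**3 - 1/6*a**2 + 3/2*b**2.
  leading term a**2*b**3: subtract (-3/32*a*b)·k_3 from -1/2*a**2*b**3 - a**3*b + 5/6*a*b**3 + 1/3*a**2*b + 3/2*b**3 - 1/6*a**2 + 3/2*b**2 → 1/4*a*b**4 - a**3*b + 1/2*a**2*b**2 + 5/6*a*b**3 + 1/3*a**2*b - 1/6*a*b**2 + 3/2*b**3 - 1/6*a**2 + 1/12*a*b + 3/2*b**2
  leading term a*b**4: subtract (3/64*b**2)·k_3 from 1/4*a*b**4 - a**3*b + 1/2*a**2*b**2 + 5/6*a*b**3 + 1/3*a**2*b - 1/6*a*b**2 + 3/2*b**3 - 1/6*a**2 + 1/12*a*b + 3/2*b**2 → -1/8*b**5 - a**3*b + 1/2*a**2*b**2 + 7/12*a*b**3 + 1/3*a**2*b - 1/6*a*b**2 + 19/12*b**3 - 1/6*a**2 + 1/12*a*b + 35/24*b**2
  leading term b**5: no divisor's leading term divides it; move -1/8*b**5 to the remainder.
  leading term a**3*b: subtract (1/4*b)·h_1 from -a**3*b + 1/2*a**2*b**2 + 7/12*a*b**3 + 1/3*a**2*b - 1/6*a*b**2 + 19/12*b**3 - 1/6*a**2 + 1/12*a*b + 35/24*b**2 → 1/2*a**2*b**2 + 7/12*a*b**3 + 1/3*a**2*b + 2/3*a*b**2 + 19/12*b**3 - 1/6*a**2 + 1/12*a*b + 71/24*b**2 + 3/2*b
  leading term a**2*b**2: subtract (3/32*a)·k_3 from 1/2*a**2*b**2 + 7/12*a*b**3 + 1/3*a**2*b + 2/3*a*b**2 + 19/12*b**3 - 1/6*a**2 + 1/12*a*b + 71/24*b**2 + 3/2*b → 1/3*a*b**3 - 1/6*a**2*b + 2/3*a*b**2 + 19/12*b**3 - 1/6*a**2 + 1/4*a*b + 71/24*b**2 - 1/12*a + 3/2*b
  leading term a*b**3: subtract (1/16*b)·k_3 from 1/3*a*b**3 - 1/6*a**2*b + 2/3*a*b**2 + 19/12*b**3 - 1/6*a**2 + 1/4*a*b + 71/24*b**2 - 1/12*a + 3/2*b → -1/6*b**4 - 1/6*a**2*b + 1/3*a*b**2 + 19/12*b**3 - 1/6*a**2 + 1/4*a*b + 221/72*b**2 - 1/12*a + 13/9*b
  leading term b**4: no divisor's leading term divides it; move -1/6*b**4 to the remainder.
  leading term a**2*b: no divisor's leading term divides it; move -1/6*a**2*b to the remainder.
  leading term a*b**2: subtract (1/16)·k_3 from 1/3*a*b**2 + 19/12*b**3 - 1/6*a**2 + 1/4*a*b + 221/72*b**2 - 1/12*a + 13/9*b → 17/12*b**3 - 1/6*a**2 - 1/12*a*b + 221/72*b**2 - 1/12*a + 14/9*b - 1/18
  leading term b**3: no divisor's leading term divides it; move 17/12*b**3 to the remainder.
  leading term a**2: no divisor's leading term divides it; move -1/6*a**2 to the remainder.
  leading term a*b: no divisor's leading term divides it; move -1/12*a*b to the remainder.
  leading term b**2: no divisor's leading term divides it; move 221/72*b**2 to the remainder.
  leading term a: no divisor's leading term divides it; move -1/12*a to the remainder.
  leading term b: no divisor's leading term divides it; move 14/9*b to the remainder.
  leading term 1: no divisor's leading term divides it; move -1/18 to the remainder.
  remainder -1/8*b**5 - 1/6*b**4 - 1/6*a**2*b + 17/12*b**3 - 1/6*a**2 - 1/12*a*b + 221/72*b**2 - 1/12*a + 14/9*b - 1/18 ≠ 0; add k_4 = -1/8*b**5 - 1/6*b**4 - 1/6*a**2*b + 17/12*b**3 - 1/6*a**2 - 1/12*a*b + 221/72*b**2 - 1/12*a + 14/9*b - 1/18 to the basis.

The other S-polynomials (S(h_2,k_3), S(h_1,k_4), S(h_2,k_4), S(k_3,k_4)) all reduce to 0 modulo the current basis, so we have a Gröbner basis.
Inter-reduce: drop elements whose leading term is divisible by another's, tail-reduce, and make monic.
Reduced Gröbner basis: {b**5 + 4/3*b**4 + 4/3*a**2*b - 34/3*b**3 + 4/3*a**2 + 2/3*a*b - 221/9*b**2 + 2/3*a - 112/9*b + 4/9, a**3 + 5/6*a*b + 3/2*b + 3/2, a*b**2 + 1/2*b**3 + a*b - 1/3*b + 1/6}.

These coincide, so the ideals are equal.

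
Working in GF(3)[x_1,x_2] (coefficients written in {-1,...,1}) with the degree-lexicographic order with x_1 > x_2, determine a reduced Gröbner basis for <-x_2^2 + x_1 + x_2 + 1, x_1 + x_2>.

G = {x_2^2 - 1, x_1 + x_2}

f_1 = -x_2^2 + x_1 + x_2 + 1, LT = x_2^2.
f_2 = x_1 + x_2, LT = x_1.

S(f_1,f_2): leading monomials are coprime, so the S-polynomial reduces to 0 (Buchberger's first criterion).
Every S-polynomial of the final basis reduces to 0, so we have a Gröbner basis.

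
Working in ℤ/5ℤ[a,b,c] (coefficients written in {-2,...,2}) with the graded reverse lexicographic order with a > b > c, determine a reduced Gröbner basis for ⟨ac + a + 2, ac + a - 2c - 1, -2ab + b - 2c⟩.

This is the nonlinear analogue of row-reducing a linear system.

f_1 = ac + a + 2, LT = ac.
f_2 = ac + a - 2c - 1, LT = ac.
f_3 = -2ab + b - 2c, LT = ab.

S(f_1,f_2): lcm = ac. S = 2c - 2.
  leading term c: no divisor's leading term divides it; move 2c to the remainder.
  leading term 1: no divisor's leading term divides it; move -2 to the remainder.
  remainder 2c - 2 ≠ 0; add g_4 = 2c - 2 to the basis.

S(f_1,f_3): lcm = abc. S = ab - 2bc - c² + 2b.
  leading term ab: subtract (2)·f_3 from ab - 2bc - c² + 2b → -2bc - c² - c
  leading term bc: subtract (-b)·g_4 from -2bc - c² - c → -c² - 2b - c
  leading term c²: subtract (2c)·g_4 from -c² - 2b - c → -2b - 2c
  leading term b: no divisor's leading term divides it; move -2b to the remainder.
  leading term c: subtract (-1)·g_4 from -2c → -2
  leading term 1: no divisor's leading term divides it; move -2 to the remainder.
  remainder -2b - 2 ≠ 0; add g_5 = -2b - 2 to the basis.

S(f_1,g_4): lcm = ac. S = 2a + 2.
  leading term a: no divisor's leading term divides it; move 2a to the remainder.
  leading term 1: no divisor's leading term divides it; move 2 to the remainder.
  remainder 2a + 2 ≠ 0; add g_6 = 2a + 2 to the basis.

The other S-polynomials (S(f_2,f_3), S(f_2,g_4), S(f_3,g_4), S(f_1,g_5), S(f_2,g_5), S(f_3,g_5), S(g_4,g_5), S(f_1,g_6), S(f_2,g_6), S(f_3,g_6), S(g_4,g_6), S(g_5,g_6)) all reduce to 0 modulo the current basis, so we have a Gröbner basis.
Inter-reduce: drop elements whose leading term is divisible by another's, tail-reduce, and make monic.

G = {a + 1, b + 1, c - 1}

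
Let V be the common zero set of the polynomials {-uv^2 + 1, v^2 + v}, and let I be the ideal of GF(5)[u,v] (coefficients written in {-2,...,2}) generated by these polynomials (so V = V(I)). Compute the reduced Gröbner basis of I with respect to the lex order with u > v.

The reduced Gröbner basis is the canonical form of the ideal for this ordering.

f_1 = -uv^2 + 1, LT = uv^2.
f_2 = v^2 + v, LT = v^2.

S(f_1,f_2): lcm = uv^2. S = -uv - 1.
  reduce S modulo (f_1, f_2):
  remainder -uv - 1 ≠ 0; add g_3 = -uv - 1 to the basis.

S(f_1,g_3): lcm = uv^2. S = -v - 1.
  reduce S modulo (f_1, f_2, g_3):
  remainder -v - 1 ≠ 0; add g_4 = -v - 1 to the basis.

S(g_3,g_4): lcm = uv. S = -u + 1.
  reduce S modulo (f_1, f_2, g_3, g_4):
  remainder -u + 1 ≠ 0; add g_5 = -u + 1 to the basis.

The other S-polynomials (S(f_2,g_3), S(f_1,g_4), S(f_2,g_4), S(f_1,g_5), S(f_2,g_5), S(g_3,g_5), S(g_4,g_5)) all reduce to 0 modulo the current basis, so we have a Gröbner basis.
Inter-reduce: drop elements whose leading term is divisible by another's, tail-reduce, and make monic.

G = {u - 1, v + 1}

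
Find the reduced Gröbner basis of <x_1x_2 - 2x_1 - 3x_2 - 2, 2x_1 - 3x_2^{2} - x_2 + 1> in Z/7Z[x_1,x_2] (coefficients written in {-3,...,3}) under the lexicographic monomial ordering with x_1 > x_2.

G = {x_1 + 2x_2^{2} + 3x_2 - 3, x_2^{3} + 3x_2^{2} - 3x_2 - 3}

f_1 = x_1x_2 - 2x_1 - 3x_2 - 2, LT = x_1x_2.
f_2 = 2x_1 - 3x_2^{2} - x_2 + 1, LT = x_1.

S(f_1,f_2): lcm = x_1x_2. S = -2x_1 - 2x_2^{3} - 3x_2^{2} - 2.
  leading term x_1: subtract (-1)·f_2 from -2x_1 - 2x_2^{3} - 3x_2^{2} - 2 → -2x_2^{3} + x_2^{2} - x_2 - 1
  leading term x_2^{3}: no divisor's leading term divides it; move -2x_2^{3} to the remainder.
  leading term x_2^{2}: no divisor's leading term divides it; move x_2^{2} to the remainder.
  leading term x_2: no divisor's leading term divides it; move -x_2 to the remainder.
  leading term 1: no divisor's leading term divides it; move -1 to the remainder.
  remainder -2x_2^{3} + x_2^{2} - x_2 - 1 ≠ 0; add g_3 = -2x_2^{3} + x_2^{2} - x_2 - 1 to the basis.

The other S-polynomials (S(f_1,g_3), S(f_2,g_3)) all reduce to 0 modulo the current basis, so we have a Gröbner basis.
Inter-reduce: drop elements whose leading term is divisible by another's, tail-reduce, and make monic.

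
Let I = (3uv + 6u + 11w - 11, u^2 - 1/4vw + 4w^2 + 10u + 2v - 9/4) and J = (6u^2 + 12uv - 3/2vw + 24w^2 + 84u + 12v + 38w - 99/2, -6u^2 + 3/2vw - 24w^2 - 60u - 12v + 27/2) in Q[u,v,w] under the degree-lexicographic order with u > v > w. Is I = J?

Since reduced Gröbner bases are canonical representatives of ideals under a given ordering, it suffices to compute and compare them.
Buchberger on the first generating set:
f_1 = 3uv + 6u + 11w - 11, LT = uv.
f_2 = u^2 - 1/4vw + 4w^2 + 10u + 2v - 9/4, LT = u^2.

S(f_1,f_2): lcm = u^2v. S = 1/4v^2w - 4vw^2 + 2u^2 - 10uv + 11/3uw - 2v^2 - 11/3u + 9/4v.
  leading term v^2w: no divisor's leading term divides it; move 1/4v^2w to the remainder.
  leading term vw^2: no divisor's leading term divides it; move -4vw^2 to the remainder.
  leading term u^2: subtract (2)·f_2 from 2u^2 - 10uv + 11/3uw - 2v^2 - 11/3u + 9/4v → -10uv + 11/3uw - 2v^2 + 1/2vw - 8w^2 - 71/3u - 7/4v + 9/2
  leading term uv: subtract (-10/3)·f_1 from -10uv + 11/3uw - 2v^2 + 1/2vw - 8w^2 - 71/3u - 7/4v + 9/2 → 11/3uw - 2v^2 + 1/2vw - 8w^2 - 11/3u - 7/4v + 110/3w - 193/6
  leading term uw: no divisor's leading term divides it; move 11/3uw to the remainder.
  leading term v^2: no divisor's leading term divides it; move -2v^2 to the remainder.
  leading term vw: no divisor's leading term divides it; move 1/2vw to the remainder.
  leading term w^2: no divisor's leading term divides it; move -8w^2 to the remainder.
  leading term u: no divisor's leading term divides it; move -11/3u to the remainder.
  leading term v: no divisor's leading term divides it; move -7/4v to the remainder.
  leading term w: no divisor's leading term divides it; move 110/3w to the remainder.
  leading term 1: no divisor's leading term divides it; move -193/6 to the remainder.
  remainder 1/4v^2w - 4vw^2 + 11/3uw - 2v^2 + 1/2vw - 8w^2 - 11/3u - 7/4v + 110/3w - 193/6 ≠ 0; add g_3 = 1/4v^2w - 4vw^2 + 11/3uw - 2v^2 + 1/2vw - 8w^2 - 11/3u - 7/4v + 110/3w - 193/6 to the basis.

S(f_1,g_3): lcm = uv^2w. S = 16uvw^2 - 44/3u^2w + 8uv^2 + 32uw^2 + 11/3vw^2 + 44/3u^2 + 7uv - 440/3uw - 11/3vw + 386/3u.
  leading term uvw^2: subtract (16/3w^2)·f_1 from 16uvw^2 - 44/3u^2w + 8uv^2 + 32uw^2 + 11/3vw^2 + 44/3u^2 + 7uv - 440/3uw - 11/3vw + 386/3u → -44/3u^2w + 8uv^2 + 11/3vw^2 - 176/3w^3 + 44/3u^2 + 7uv - 440/3uw - 11/3vw + 176/3w^2 + 386/3u
  leading term u^2w: subtract (-44/3w)·f_2 from -44/3u^2w + 8uv^2 + 11/3vw^2 - 176/3w^3 + 44/3u^2 + 7uv - 440/3uw - 11/3vw + 176/3w^2 + 386/3u → 8uv^2 + 44/3u^2 + 7uv + 77/3vw + 176/3w^2 + 386/3u - 33w
  leading term uv^2: subtract (8/3v)·f_1 from 8uv^2 + 44/3u^2 + 7uv + 77/3vw + 176/3w^2 + 386/3u - 33w → 44/3u^2 - 9uv - 11/3vw + 176/3w^2 + 386/3u + 88/3v - 33w
  leading term u^2: subtract (44/3)·f_2 from 44/3u^2 - 9uv - 11/3vw + 176/3w^2 + 386/3u + 88/3v - 33w → -9uv - 18u - 33w + 33
  leading term uv: subtract (-3)·f_1 from -9uv - 18u - 33w + 33 → 0
  remainder 0.

S(f_2,g_3): leading monomials are coprime, so the S-polynomial reduces to 0 (Buchberger's first criterion).
Every S-polynomial of the final basis reduces to 0, so we have a Gröbner basis.
Inter-reduce: drop elements whose leading term is divisible by another's, tail-reduce, and make monic.
Reduced Gröbner basis: {v^2w - 16vw^2 + 44/3uw - 8v^2 + 2vw - 32w^2 - 44/3u - 7v + 440/3w - 386/3, u^2 - 1/4vw + 4w^2 + 10u + 2v - 9/4, uv + 2u + 11/3w - 11/3}.

Buchberger on the second generating set:
h_1 = 6u^2 + 12uv - 3/2vw + 24w^2 + 84u + 12v + 38w - 99/2, LT = u^2.
h_2 = -6u^2 + 3/2vw - 24w^2 - 60u - 12v + 27/2, LT = u^2.

S(h_1,h_2): lcm = u^2. S = 2uv + 4u + 19/3w - 6.
  leading term uv: no divisor's leading term divides it; move 2uv to the remainder.
  leading term u: no divisor's leading term divides it; move 4u to the remainder.
  leading term w: no divisor's leading term divides it; move 19/3w to the remainder.
  leading term 1: no divisor's leading term divides it; move -6 to the remainder.
  remainder 2uv + 4u + 19/3w - 6 ≠ 0; add k_3 = 2uv + 4u + 19/3w - 6 to the basis.

S(h_1,k_3): lcm = u^2v. S = 2uv^2 - 1/4v^2w + 4vw^2 - 2u^2 + 14uv - 19/6uw + 2v^2 + 19/3vw + 3u - 33/4v.
  leading term uv^2: subtract (v)·k_3 from 2uv^2 - 1/4v^2w + 4vw^2 - 2u^2 + 14uv - 19/6uw + 2v^2 + 19/3vw + 3u - 33/4v → -1/4v^2w + 4vw^2 - 2u^2 + 10uv - 19/6uw + 2v^2 + 3u - 9/4v
  leading term v^2w: no divisor's leading term divides it; move -1/4v^2w to the remainder.
  leading term vw^2: no divisor's leading term divides it; move 4vw^2 to the remainder.
  leading term u^2: subtract (-1/3)·h_1 from -2u^2 + 10uv - 19/6uw + 2v^2 + 3u - 9/4v → 14uv - 19/6uw + 2v^2 - 1/2vw + 8w^2 + 31u + 7/4v + 38/3w - 33/2
  leading term uv: subtract (7)·k_3 from 14uv - 19/6uw + 2v^2 - 1/2vw + 8w^2 + 31u + 7/4v + 38/3w - 33/2 → -19/6uw + 2v^2 - 1/2vw + 8w^2 + 3u + 7/4v - 95/3w + 51/2
  leading term uw: no divisor's leading term divides it; move -19/6uw to the remainder.
  leading term v^2: no divisor's leading term divides it; move 2v^2 to the remainder.
  leading term vw: no divisor's leading term divides it; move -1/2vw to the remainder.
  leading term w^2: no divisor's leading term divides it; move 8w^2 to the remainder.
  leading term u: no divisor's leading term divides it; move 3u to the remainder.
  leading term v: no divisor's leading term divides it; move 7/4v to the remainder.
  leading term w: no divisor's leading term divides it; move -95/3w to the remainder.
  leading term 1: no divisor's leading term divides it; move 51/2 to the remainder.
  remainder -1/4v^2w + 4vw^2 - 19/6uw + 2v^2 - 1/2vw + 8w^2 + 3u + 7/4v - 95/3w + 51/2 ≠ 0; add k_4 = -1/4v^2w + 4vw^2 - 19/6uw + 2v^2 - 1/2vw + 8w^2 + 3u + 7/4v - 95/3w + 51/2 to the basis.

S(h_2,k_3): lcm = u^2v. S = -1/4v^2w + 4vw^2 - 2u^2 + 10uv - 19/6uw + 2v^2 + 3u - 9/4v.
  leading term v^2w: subtract (1)·k_4 from -1/4v^2w + 4vw^2 - 2u^2 + 10uv - 19/6uw + 2v^2 + 3u - 9/4v → -2u^2 + 10uv + 1/2vw - 8w^2 - 4v + 95/3w - 51/2
  leading term u^2: subtract (-1/3)·h_1 from -2u^2 + 10uv + 1/2vw - 8w^2 - 4v + 95/3w - 51/2 → 14uv + 28u + 133/3w - 42
  leading term uv: subtract (7)·k_3 from 14uv + 28u + 133/3w - 42 → 0
  remainder 0.

S(h_1,k_4): leading monomials are coprime, so the S-polynomial reduces to 0 (Buchberger's first criterion).
S(h_2,k_4): leading monomials are coprime, so the S-polynomial reduces to 0 (Buchberger's first criterion).
S(k_3,k_4): lcm = uv^2w. S = 16uvw^2 - 38/3u^2w + 8uv^2 + 32uw^2 + 19/6vw^2 + 12u^2 + 7uv - 380/3uw - 3vw + 102u.
  leading term uvw^2: subtract (8w^2)·k_3 from 16uvw^2 - 38/3u^2w + 8uv^2 + 32uw^2 + 19/6vw^2 + 12u^2 + 7uv - 380/3uw - 3vw + 102u → -38/3u^2w + 8uv^2 + 19/6vw^2 - 152/3w^3 + 12u^2 + 7uv - 380/3uw - 3vw + 48w^2 + 102u
  leading term u^2w: subtract (-19/9w)·h_1 from -38/3u^2w + 8uv^2 + 19/6vw^2 - 152/3w^3 + 12u^2 + 7uv - 380/3uw - 3vw + 48w^2 + 102u → 8uv^2 + 76/3uvw + 12u^2 + 7uv + 152/3uw + 67/3vw + 1154/9w^2 + 102u - 209/2w
  leading term uv^2: subtract (4v)·k_3 from 8uv^2 + 76/3uvw + 12u^2 + 7uv + 152/3uw + 67/3vw + 1154/9w^2 + 102u - 209/2w → 76/3uvw + 12u^2 - 9uv + 152/3uw - 3vw + 1154/9w^2 + 102u + 24v - 209/2w
  leading term uvw: subtract (38/3w)·k_3 from 76/3uvw + 12u^2 - 9uv + 152/3uw - 3vw + 1154/9w^2 + 102u + 24v - 209/2w → 12u^2 - 9uv - 3vw + 48w^2 + 102u + 24v - 57/2w
  leading term u^2: subtract (2)·h_1 from 12u^2 - 9uv - 3vw + 48w^2 + 102u + 24v - 57/2w → -33uv - 66u - 209/2w + 99
  leading term uv: subtract (-33/2)·k_3 from -33uv - 66u - 209/2w + 99 → 0
  remainder 0.

Every S-polynomial of the final basis reduces to 0, so we have a Gröbner basis.
Inter-reduce: drop elements whose leading term is divisible by another's, tail-reduce, and make monic.
Reduced Gröbner basis: {v^2w - 16vw^2 + 38/3uw - 8v^2 + 2vw - 32w^2 - 12u - 7v + 380/3w - 102, u^2 - 1/4vw + 4w^2 + 10u + 2v - 9/4, uv + 2u + 19/6w - 3}.

These differ, so the ideals are not equal.

No, the ideals differ.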